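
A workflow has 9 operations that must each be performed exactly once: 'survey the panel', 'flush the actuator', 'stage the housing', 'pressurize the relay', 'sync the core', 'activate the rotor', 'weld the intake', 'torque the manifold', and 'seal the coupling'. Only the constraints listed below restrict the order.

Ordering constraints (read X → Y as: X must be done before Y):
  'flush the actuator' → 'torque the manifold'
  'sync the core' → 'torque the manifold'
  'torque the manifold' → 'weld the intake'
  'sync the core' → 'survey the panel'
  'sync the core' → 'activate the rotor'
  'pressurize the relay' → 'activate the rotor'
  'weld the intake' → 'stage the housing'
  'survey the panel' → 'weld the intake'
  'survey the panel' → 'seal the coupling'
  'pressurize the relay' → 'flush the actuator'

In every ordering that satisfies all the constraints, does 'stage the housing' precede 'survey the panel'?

No

The constraints actually force 'survey the panel' before 'stage the housing' (via 'survey the panel' → 'weld the intake' → 'stage the housing'), not the other way around.
So 'stage the housing' does not have to come before 'survey the panel' — it cannot.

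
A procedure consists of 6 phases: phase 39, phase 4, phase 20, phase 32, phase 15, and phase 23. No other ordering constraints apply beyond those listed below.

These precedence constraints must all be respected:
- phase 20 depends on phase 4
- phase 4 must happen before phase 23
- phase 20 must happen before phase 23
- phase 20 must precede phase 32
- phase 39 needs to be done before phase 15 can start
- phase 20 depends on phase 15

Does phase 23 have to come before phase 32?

No

Phase 23 and phase 32 are not related by any chain of constraints.
So phase 23 can come before phase 32 or after — it is not forced.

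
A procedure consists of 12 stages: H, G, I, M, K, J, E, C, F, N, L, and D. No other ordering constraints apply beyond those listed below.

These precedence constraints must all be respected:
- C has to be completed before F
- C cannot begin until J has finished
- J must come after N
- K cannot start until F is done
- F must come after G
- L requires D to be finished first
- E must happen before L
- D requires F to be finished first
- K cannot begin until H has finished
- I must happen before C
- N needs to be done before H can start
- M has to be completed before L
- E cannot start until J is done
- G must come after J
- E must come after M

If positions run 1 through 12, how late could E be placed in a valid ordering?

11

Following the constraints forward from E, its only required successor is L.
So at least 1 stage follows E, putting E no later than position 11. That position is achievable by scheduling everything else first.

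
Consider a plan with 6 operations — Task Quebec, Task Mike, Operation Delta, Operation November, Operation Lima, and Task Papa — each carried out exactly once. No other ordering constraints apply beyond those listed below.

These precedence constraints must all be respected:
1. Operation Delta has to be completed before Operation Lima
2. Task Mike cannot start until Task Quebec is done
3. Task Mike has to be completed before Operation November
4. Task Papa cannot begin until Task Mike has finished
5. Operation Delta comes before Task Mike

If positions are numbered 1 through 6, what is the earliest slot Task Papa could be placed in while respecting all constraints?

4

Every operation that must precede Task Papa has to come before it. Tracing all chains that end at Task Papa, those operations are: Task Quebec, Task Mike, Operation Delta — 3 in total.
So at minimum 3 operations come before Task Papa, putting Task Papa no earlier than position 4. That position is achievable by scheduling exactly those predecessors first.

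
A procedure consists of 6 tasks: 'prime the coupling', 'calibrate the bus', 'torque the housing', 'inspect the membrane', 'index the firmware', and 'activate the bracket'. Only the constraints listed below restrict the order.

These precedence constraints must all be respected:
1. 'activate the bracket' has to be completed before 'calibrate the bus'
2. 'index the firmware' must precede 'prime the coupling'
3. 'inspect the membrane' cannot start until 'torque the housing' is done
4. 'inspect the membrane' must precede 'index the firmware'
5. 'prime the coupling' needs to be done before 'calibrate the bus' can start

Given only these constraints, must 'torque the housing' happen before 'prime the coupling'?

There is a constraint chain 'torque the housing' → 'inspect the membrane' → 'index the firmware' → 'prime the coupling'.
That forces 'torque the housing' before 'prime the coupling' in every valid schedule.

Yes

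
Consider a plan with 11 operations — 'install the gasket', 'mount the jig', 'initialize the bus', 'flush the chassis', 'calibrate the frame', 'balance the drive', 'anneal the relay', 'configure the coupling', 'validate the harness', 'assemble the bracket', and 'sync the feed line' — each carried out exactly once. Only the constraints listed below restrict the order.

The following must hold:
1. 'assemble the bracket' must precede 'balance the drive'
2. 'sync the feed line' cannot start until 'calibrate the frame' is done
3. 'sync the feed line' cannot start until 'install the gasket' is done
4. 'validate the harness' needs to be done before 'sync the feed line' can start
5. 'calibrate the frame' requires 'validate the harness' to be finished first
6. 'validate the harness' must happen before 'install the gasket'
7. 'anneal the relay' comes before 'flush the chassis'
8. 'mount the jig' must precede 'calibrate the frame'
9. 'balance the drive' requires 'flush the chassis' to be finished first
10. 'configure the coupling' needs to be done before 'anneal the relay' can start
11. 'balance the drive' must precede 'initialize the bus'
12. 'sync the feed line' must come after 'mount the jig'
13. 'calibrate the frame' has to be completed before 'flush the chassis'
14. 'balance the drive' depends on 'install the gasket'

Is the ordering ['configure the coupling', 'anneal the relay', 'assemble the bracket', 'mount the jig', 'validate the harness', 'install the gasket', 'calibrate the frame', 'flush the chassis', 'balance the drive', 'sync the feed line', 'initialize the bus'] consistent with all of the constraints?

Checking each listed constraint against this order: for instance, 'assemble the bracket' is in position 3 and 'balance the drive' in position 9, so that constraint holds — and the remaining constraints check out the same way.

Yes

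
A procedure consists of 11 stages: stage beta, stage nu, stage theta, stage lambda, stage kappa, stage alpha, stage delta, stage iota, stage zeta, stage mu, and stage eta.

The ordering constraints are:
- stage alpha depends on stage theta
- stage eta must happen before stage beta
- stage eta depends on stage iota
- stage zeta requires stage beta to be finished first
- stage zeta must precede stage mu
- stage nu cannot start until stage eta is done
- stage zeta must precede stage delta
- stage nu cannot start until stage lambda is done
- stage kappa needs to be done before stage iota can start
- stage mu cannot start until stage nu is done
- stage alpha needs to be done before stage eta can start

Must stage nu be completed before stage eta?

No

The constraints actually force stage eta before stage nu (via stage eta → stage nu), not the other way around.
So stage nu never precedes stage eta.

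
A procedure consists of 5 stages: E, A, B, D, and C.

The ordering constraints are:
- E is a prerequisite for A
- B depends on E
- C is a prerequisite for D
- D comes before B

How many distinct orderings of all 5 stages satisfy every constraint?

9

2 stages have no prerequisites (E, C), so any of them could come first.
Counting all ways to extend the partial order to a total order gives 9.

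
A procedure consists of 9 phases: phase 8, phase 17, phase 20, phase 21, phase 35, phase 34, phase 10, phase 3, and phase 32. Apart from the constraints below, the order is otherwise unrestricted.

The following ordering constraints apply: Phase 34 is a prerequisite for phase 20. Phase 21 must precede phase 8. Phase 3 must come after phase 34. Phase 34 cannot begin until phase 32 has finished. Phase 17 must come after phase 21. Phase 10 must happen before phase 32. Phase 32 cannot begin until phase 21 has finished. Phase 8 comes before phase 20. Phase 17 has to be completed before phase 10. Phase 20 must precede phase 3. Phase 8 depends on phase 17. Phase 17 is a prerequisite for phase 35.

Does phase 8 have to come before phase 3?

Yes

There is a constraint chain phase 8 → phase 20 → phase 3.
So phase 8 must precede phase 3 in any valid ordering.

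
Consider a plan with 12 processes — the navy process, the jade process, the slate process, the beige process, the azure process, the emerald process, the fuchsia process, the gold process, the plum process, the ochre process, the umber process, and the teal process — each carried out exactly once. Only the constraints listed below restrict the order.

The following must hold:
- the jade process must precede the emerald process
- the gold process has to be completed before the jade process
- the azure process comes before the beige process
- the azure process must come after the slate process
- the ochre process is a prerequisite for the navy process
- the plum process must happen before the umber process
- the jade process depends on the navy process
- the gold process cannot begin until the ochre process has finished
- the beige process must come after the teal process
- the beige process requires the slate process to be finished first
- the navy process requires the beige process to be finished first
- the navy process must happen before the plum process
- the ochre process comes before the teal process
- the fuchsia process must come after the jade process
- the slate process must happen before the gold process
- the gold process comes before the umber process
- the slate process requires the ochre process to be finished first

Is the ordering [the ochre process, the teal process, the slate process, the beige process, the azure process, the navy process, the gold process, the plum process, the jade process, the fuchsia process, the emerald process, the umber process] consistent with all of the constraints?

No

In the proposed order, the beige process appears before the azure process.
Since the azure process is required before the beige process, the ordering is invalid.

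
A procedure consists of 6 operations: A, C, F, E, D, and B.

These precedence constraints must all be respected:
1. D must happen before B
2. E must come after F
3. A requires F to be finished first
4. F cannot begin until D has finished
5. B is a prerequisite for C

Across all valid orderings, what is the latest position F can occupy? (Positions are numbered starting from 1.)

The operations that are forced after F, directly or by a chain of constraints, are A, E. That's 2 operations.
So at least 2 operations follow F, putting F no later than position 4. That position is achievable by scheduling everything else first.

4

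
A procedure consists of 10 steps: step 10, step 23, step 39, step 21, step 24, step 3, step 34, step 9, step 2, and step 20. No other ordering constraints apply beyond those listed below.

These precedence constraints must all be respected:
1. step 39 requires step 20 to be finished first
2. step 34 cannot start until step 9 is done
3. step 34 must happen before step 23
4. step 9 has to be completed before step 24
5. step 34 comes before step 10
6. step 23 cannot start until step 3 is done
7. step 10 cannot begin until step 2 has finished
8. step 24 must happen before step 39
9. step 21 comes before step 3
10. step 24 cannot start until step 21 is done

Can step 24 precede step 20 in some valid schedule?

Yes

Nothing in the constraints forces step 20 before step 24 — there is no chain from step 20 to step 24.
So a valid ordering placing step 24 earlier than step 20 exists.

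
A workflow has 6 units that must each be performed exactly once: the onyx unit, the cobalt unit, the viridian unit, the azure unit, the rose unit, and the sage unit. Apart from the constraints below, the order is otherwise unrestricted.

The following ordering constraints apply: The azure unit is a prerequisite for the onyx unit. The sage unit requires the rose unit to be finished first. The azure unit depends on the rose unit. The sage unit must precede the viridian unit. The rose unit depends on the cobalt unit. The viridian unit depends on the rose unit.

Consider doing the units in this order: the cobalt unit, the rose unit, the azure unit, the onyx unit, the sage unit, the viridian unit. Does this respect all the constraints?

Yes

Going through the constraints one by one, each required predecessor appears earlier in the sequence than its dependent — e.g. the rose unit (position 2) is before the viridian unit (position 6), as required.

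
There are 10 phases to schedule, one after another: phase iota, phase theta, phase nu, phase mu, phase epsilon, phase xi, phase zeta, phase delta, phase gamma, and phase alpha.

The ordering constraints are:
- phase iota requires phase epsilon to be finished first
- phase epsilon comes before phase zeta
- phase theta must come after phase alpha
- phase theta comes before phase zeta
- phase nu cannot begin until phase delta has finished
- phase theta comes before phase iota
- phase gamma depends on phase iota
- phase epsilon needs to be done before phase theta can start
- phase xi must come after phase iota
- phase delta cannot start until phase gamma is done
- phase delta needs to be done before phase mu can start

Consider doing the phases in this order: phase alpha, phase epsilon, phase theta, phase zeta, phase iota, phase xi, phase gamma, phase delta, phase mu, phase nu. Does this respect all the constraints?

Yes

Going through the constraints one by one, each required predecessor appears earlier in the sequence than its dependent — e.g. phase epsilon (position 2) is before phase iota (position 5), as required.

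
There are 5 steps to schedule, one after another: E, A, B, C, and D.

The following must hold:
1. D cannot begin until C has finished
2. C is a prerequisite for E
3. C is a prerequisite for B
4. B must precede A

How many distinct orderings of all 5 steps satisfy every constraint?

C is the only step with nothing required before it, so every ordering starts there.
Systematically extending each partial ordering one step at a time and counting, there are 12 complete orderings.

12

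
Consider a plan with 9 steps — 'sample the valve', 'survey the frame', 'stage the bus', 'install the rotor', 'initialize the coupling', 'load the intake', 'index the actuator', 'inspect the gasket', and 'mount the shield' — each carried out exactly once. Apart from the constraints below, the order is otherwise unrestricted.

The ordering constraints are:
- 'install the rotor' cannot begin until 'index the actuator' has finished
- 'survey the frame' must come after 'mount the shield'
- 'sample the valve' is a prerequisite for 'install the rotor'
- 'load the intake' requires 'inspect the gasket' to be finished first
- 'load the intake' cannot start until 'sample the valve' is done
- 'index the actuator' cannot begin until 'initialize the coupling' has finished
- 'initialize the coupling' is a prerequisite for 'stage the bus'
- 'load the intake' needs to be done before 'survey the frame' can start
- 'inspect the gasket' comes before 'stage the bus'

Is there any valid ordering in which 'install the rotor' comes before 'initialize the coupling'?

There is a dependency chain 'initialize the coupling' → 'index the actuator' → 'install the rotor', so 'install the rotor' always comes after 'initialize the coupling'.
So no valid ordering can have 'install the rotor' before 'initialize the coupling'.

No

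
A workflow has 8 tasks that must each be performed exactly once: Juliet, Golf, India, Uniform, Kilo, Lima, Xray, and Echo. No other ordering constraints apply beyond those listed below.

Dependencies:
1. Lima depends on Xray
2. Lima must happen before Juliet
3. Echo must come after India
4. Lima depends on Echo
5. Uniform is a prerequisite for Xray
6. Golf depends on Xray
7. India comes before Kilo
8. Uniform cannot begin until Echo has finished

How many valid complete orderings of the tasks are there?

Only India has no prerequisites, so it must go first.
Enumerating by repeatedly choosing an available task (one whose prerequisites are all placed) gives 21 distinct complete orderings.

21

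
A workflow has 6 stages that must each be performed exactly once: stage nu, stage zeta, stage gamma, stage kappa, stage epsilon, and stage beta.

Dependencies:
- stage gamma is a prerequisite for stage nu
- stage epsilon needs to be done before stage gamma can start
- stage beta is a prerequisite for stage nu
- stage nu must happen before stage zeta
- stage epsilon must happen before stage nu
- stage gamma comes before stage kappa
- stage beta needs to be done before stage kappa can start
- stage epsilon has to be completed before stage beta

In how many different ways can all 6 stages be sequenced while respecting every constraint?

Stage epsilon is the only stage with nothing required before it, so every ordering starts there.
Counting all ways to extend the partial order to a total order gives 6.

6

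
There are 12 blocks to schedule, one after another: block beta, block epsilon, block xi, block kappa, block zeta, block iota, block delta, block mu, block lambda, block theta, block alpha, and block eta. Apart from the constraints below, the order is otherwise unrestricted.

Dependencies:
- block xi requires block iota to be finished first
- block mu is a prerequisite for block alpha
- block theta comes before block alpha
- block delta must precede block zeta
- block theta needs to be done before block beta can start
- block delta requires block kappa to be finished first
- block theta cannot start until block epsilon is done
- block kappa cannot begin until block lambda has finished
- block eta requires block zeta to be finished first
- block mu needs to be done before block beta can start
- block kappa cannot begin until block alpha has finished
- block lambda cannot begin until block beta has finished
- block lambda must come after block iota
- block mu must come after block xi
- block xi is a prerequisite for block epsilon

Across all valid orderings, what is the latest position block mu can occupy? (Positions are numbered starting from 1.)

The blocks that are forced after block mu, directly or by a chain of constraints, are block beta, block kappa, block zeta, block delta, block lambda, block alpha, block eta. That's 7 blocks.
With 7 mandatory successors out of 12 blocks total, the latest slot for block mu is 12−7 = 5, and it's reachable by doing all non-successors before block mu.

5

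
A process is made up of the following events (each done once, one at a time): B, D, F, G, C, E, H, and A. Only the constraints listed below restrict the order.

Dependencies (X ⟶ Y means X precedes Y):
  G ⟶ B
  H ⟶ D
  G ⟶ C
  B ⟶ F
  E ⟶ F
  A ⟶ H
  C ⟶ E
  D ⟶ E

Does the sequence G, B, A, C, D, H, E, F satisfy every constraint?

In the proposed order, D appears before H.
But one of the constraints requires H before D, so this ordering violates it.

No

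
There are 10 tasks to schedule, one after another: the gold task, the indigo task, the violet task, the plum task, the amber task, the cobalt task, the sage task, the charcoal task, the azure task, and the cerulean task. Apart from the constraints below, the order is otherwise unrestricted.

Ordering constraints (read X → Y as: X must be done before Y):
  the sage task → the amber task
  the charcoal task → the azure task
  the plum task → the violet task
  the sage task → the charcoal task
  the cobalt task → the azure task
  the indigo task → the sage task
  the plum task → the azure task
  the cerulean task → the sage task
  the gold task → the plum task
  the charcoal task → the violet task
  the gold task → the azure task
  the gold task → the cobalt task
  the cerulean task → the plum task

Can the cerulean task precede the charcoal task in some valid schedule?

Yes

The constraints force the cerulean task before the charcoal task, so yes — every valid ordering has the cerulean task earlier.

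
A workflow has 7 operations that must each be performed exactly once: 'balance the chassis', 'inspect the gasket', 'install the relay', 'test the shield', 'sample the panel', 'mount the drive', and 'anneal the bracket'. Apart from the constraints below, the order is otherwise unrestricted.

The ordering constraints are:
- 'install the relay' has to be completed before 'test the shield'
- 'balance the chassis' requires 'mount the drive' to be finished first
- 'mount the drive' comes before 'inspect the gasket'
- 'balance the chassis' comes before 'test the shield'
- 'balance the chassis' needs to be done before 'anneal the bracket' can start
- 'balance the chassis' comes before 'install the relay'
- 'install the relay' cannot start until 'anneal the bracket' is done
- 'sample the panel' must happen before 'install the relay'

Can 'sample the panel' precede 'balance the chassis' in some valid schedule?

Yes

No chain of constraints runs from 'balance the chassis' to 'sample the panel', so 'balance the chassis' is not required to come first.
So a valid ordering placing 'sample the panel' earlier than 'balance the chassis' exists.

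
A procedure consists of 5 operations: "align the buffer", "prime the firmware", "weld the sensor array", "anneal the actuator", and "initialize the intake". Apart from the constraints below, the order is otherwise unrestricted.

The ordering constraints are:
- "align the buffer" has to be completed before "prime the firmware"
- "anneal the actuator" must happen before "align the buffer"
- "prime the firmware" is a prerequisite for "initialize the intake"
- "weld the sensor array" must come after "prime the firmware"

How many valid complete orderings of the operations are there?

2

Only "anneal the actuator" has no prerequisites, so it must go first.
Counting all ways to extend the partial order to a total order gives 2.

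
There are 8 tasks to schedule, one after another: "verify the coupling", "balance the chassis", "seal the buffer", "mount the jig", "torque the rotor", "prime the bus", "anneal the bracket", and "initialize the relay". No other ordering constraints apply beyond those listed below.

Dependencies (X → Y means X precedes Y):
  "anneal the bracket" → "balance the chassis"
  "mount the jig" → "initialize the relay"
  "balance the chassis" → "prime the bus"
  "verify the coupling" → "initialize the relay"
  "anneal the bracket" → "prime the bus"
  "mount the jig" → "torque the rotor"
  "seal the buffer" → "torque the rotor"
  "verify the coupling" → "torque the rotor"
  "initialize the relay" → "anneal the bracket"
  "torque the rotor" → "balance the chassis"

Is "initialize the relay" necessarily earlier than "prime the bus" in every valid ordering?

Chaining the stated constraints: "initialize the relay" → "anneal the bracket" → "prime the bus".
That forces "initialize the relay" before "prime the bus" in every valid schedule.

Yes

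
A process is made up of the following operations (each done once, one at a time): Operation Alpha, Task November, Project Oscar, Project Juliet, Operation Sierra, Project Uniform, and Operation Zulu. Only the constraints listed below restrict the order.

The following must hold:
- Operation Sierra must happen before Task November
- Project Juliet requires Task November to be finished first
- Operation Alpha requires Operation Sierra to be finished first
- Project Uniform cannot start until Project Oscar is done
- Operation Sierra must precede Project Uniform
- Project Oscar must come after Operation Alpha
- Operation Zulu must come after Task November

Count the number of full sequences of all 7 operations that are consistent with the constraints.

Operation Sierra is the only operation with nothing required before it, so every ordering starts there.
Counting all ways to extend the partial order to a total order gives 40.

40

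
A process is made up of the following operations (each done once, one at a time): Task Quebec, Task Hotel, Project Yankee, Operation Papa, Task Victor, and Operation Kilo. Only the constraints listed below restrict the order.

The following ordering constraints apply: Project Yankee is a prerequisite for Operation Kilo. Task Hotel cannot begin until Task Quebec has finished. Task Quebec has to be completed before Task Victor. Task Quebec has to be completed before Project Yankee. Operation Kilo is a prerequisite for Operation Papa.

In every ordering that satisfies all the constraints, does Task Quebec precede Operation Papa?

Yes

Following the dependencies: Task Quebec → Project Yankee → Operation Kilo → Operation Papa.
That forces Task Quebec before Operation Papa in every valid schedule.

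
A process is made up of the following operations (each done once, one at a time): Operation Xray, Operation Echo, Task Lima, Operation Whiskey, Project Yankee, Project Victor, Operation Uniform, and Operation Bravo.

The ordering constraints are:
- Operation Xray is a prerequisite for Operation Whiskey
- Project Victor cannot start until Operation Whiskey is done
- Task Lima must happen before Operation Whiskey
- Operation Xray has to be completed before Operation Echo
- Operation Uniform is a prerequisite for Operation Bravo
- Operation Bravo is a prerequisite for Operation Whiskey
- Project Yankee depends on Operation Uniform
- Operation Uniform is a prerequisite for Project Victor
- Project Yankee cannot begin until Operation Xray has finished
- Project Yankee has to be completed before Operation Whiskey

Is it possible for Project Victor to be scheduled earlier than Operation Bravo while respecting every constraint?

Following Operation Bravo → Operation Whiskey → Project Victor, Operation Bravo must precede Project Victor in every valid ordering.
So no valid ordering can have Project Victor before Operation Bravo.

No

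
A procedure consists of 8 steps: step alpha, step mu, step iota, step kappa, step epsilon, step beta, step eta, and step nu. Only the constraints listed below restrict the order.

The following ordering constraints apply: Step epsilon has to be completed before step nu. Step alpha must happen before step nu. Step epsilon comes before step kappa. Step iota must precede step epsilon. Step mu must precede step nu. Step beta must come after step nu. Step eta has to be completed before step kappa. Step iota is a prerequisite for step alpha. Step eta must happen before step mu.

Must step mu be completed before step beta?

Yes

There is a constraint chain step mu → step nu → step beta.
Hence step mu necessarily comes before step beta.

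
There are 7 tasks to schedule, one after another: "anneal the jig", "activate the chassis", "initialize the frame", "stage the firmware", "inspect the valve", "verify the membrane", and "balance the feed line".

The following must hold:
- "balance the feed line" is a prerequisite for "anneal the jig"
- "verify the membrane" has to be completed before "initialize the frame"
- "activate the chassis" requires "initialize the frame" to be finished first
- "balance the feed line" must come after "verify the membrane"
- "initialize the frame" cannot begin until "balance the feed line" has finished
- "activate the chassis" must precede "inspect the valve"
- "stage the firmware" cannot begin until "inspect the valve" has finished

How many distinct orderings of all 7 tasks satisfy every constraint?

5

"verify the membrane" is the only task with nothing required before it, so every ordering starts there.
Enumerating by repeatedly choosing an available task (one whose prerequisites are all placed) gives 5 distinct complete orderings.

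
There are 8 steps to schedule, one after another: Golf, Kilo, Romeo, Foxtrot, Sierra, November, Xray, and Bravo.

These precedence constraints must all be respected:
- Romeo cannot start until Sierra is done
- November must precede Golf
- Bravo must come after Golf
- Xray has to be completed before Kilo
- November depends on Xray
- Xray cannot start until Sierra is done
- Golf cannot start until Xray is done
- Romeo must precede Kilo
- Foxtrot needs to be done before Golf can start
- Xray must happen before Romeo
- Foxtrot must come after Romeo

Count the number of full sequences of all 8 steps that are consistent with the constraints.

14

Sierra is the only step with nothing required before it, so every ordering starts there.
Counting all ways to extend the partial order to a total order gives 14.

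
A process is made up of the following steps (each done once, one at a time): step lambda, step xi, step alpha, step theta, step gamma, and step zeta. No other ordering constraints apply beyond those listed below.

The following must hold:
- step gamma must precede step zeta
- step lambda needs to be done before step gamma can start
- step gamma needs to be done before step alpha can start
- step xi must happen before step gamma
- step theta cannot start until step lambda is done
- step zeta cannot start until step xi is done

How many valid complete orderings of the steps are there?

18

2 steps have no prerequisites (step lambda, step xi), so any of them could come first.
Counting all ways to extend the partial order to a total order gives 18.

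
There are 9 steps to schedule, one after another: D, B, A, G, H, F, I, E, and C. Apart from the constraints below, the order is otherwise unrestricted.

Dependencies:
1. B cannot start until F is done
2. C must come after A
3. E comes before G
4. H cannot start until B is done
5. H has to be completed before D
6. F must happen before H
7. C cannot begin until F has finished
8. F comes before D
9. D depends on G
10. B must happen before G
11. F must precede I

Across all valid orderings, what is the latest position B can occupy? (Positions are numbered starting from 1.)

6

Every step that must follow B has to come after it. Tracing all chains starting from B, those steps are: D, G, H — 3 in total.
So at least 3 steps follow B, putting B no later than position 6. That position is achievable by scheduling everything else first.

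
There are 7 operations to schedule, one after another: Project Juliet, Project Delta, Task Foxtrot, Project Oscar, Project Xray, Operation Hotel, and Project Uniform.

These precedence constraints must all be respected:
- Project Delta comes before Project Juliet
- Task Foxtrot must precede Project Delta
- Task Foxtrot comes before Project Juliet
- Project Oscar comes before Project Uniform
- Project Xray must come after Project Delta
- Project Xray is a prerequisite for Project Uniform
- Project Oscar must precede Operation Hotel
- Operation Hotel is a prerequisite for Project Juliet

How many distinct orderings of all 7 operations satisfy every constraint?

30

The operations with no prerequisites are Task Foxtrot, Project Oscar; any of them can be placed first.
Enumerating by repeatedly choosing an available operation (one whose prerequisites are all placed) gives 30 distinct complete orderings.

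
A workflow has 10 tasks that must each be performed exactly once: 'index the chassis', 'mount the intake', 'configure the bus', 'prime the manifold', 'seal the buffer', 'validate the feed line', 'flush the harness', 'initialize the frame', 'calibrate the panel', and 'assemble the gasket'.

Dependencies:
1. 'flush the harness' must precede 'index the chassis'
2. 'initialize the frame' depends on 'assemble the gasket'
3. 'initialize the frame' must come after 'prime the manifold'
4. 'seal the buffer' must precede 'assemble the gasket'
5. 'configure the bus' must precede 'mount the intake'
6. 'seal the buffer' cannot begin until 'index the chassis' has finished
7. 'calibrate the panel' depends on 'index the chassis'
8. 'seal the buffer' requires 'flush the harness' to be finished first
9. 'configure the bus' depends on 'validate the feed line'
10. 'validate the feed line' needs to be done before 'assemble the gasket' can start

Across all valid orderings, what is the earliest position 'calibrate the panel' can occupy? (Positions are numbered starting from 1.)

3

Working backwards through the constraints from 'calibrate the panel', its full set of required predecessors is 'index the chassis', 'flush the harness' — 2 of them.
With 2 mandatory predecessors, the earliest 'calibrate the panel' can sit is position 2+1 = 3, and placing just those 2 first achieves it.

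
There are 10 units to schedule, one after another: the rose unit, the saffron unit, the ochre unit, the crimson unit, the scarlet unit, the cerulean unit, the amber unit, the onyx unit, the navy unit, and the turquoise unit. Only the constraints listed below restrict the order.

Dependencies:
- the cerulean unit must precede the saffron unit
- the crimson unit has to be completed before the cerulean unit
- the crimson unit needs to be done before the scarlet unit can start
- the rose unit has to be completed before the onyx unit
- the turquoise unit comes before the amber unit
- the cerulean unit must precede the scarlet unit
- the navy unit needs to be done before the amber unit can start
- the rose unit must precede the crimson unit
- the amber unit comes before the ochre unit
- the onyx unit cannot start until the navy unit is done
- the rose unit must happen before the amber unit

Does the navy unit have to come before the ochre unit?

Yes

Chaining the stated constraints: the navy unit → the amber unit → the ochre unit.
That forces the navy unit before the ochre unit in every valid schedule.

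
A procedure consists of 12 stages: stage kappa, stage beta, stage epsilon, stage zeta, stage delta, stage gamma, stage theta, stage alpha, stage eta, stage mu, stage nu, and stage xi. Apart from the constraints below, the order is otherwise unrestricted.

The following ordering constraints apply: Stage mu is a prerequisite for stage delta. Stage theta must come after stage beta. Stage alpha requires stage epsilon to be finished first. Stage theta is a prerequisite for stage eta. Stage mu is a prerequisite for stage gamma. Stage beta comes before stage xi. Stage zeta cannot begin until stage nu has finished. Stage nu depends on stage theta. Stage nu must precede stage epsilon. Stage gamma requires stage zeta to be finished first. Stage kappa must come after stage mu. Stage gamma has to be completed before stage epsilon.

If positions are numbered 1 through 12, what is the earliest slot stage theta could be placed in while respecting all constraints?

Working backwards through the constraints from stage theta, its only required predecessor is stage beta.
With 1 mandatory predecessor, the earliest stage theta can sit is position 1+1 = 2, and placing just that one first achieves it.

2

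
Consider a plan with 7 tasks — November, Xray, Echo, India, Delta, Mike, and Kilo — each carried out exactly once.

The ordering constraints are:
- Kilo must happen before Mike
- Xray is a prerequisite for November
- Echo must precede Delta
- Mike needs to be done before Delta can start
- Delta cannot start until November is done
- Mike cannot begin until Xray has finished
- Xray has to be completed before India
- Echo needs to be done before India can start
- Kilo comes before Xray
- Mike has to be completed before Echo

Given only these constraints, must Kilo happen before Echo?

Following the dependencies: Kilo → Mike → Echo.
So Kilo must precede Echo in any valid ordering.

Yes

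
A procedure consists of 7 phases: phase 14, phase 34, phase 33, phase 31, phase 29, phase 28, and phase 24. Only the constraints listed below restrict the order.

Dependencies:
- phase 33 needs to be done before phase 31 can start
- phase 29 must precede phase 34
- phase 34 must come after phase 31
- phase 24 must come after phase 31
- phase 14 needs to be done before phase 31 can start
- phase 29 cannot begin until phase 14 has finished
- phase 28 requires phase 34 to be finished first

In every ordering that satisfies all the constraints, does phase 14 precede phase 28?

There is a constraint chain phase 14 → phase 31 → phase 34 → phase 28.
Hence phase 14 necessarily comes before phase 28.

Yes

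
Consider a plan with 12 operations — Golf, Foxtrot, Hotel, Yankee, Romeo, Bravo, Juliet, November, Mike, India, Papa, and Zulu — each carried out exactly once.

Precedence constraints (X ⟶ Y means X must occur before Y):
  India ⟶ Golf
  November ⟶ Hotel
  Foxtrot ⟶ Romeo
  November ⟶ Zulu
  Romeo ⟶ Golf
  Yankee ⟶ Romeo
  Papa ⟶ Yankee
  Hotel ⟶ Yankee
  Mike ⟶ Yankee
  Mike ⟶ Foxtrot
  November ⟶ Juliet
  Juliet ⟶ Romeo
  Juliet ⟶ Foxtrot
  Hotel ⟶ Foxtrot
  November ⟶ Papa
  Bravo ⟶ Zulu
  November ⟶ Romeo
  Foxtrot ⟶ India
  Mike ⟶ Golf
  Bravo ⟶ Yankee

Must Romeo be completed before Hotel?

No

In fact the dependencies run the other way: Hotel → Foxtrot → Romeo.
So Romeo does not have to come before Hotel — it cannot.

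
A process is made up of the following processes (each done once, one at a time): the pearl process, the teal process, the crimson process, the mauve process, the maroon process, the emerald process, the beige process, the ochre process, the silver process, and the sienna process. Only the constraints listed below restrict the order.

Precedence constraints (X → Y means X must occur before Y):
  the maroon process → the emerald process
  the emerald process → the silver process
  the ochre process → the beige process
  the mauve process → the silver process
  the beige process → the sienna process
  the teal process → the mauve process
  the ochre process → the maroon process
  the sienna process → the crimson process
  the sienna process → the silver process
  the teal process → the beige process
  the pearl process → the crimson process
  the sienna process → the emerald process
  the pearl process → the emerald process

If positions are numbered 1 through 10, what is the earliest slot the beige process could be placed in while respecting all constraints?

Every process that must precede the beige process has to come before it. Tracing all chains that end at the beige process, those processes are: the teal process, the ochre process — 2 in total.
So at minimum 2 processes come before the beige process, putting the beige process no earlier than position 3. That position is achievable by scheduling exactly those predecessors first.

3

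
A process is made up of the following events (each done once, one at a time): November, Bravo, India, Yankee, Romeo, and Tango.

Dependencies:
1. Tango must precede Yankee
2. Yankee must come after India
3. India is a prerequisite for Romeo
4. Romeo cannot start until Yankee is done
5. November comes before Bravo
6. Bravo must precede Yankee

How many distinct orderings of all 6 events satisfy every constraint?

12

3 events have no prerequisites (November, India, Tango), so any of them could come first.
Enumerating by repeatedly choosing an available event (one whose prerequisites are all placed) gives 12 distinct complete orderings.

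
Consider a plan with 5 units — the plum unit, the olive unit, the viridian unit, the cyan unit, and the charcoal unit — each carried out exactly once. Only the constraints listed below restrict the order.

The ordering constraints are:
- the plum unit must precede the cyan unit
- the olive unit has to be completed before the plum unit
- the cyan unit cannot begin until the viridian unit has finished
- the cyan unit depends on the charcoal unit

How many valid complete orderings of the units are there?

12

3 units have no prerequisites (the olive unit, the viridian unit, the charcoal unit), so any of them could come first.
Counting all ways to extend the partial order to a total order gives 12.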